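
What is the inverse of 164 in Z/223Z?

223 = 1·164 + 59
164 = 2·59 + 46
59 = 1·46 + 13
46 = 3·13 + 7
13 = 1·7 + 6
7 = 1·6 + 1
6 = 6·1 + 0
gcd(164, 223) = 1, so the inverse exists.
Back-substitute for 1:
1 = 1·7 − 1·6
  = −1·13 + 2·7
  = 2·46 − 7·13
  = −7·59 + 9·46
  = 9·164 − 25·59
  = −25·223 + 34·164
So 164⁻¹ ≡ 34 (mod 223).

34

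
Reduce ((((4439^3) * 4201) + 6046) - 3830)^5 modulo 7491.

826

(4439)^3 ≡ 3230 (mod 7491)
3230 * 4201 = 13569230 ≡ 3029 (mod 7491)
3029 + 6046 = 9075 ≡ 1584 (mod 7491)
1584 - 3830 = -2246 ≡ 5245 (mod 7491)
(5245)^5 ≡ 826 (mod 7491)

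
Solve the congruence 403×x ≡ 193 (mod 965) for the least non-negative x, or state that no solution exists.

gcd(403, 965) = 1, so a unique solution mod 965 exists.
403⁻¹ ≡ 352 (mod 965).
x ≡ 352×193 ≡ 386 (mod 965).

386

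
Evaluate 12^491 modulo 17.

6

By square-and-multiply:
12^1 ≡ 12 (mod 17)
12^2 ≡ 12^2 = 144 ≡ 8 (mod 17)
12^4 ≡ 8^2 = 64 ≡ 13 (mod 17)
12^8 ≡ 13^2 = 169 ≡ 16 (mod 17)
12^16 ≡ 16^2 = 256 ≡ 1 (mod 17)
12^32 ≡ 1^2 = 1 (mod 17)
12^64 ≡ 1^2 = 1 (mod 17)
12^128 ≡ 1^2 = 1 (mod 17)
12^256 ≡ 1^2 = 1 (mod 17)
12^491 = 12^256 · 12^128 · 12^64 · 12^32 · 12^8 · 12^2 · 12^1 ≡ 1 · 1 · 1 · 1 · 16 · 8 · 12 (mod 17).
Accumulate the product:
1 · 1 = 1
1 · 1 = 1
1 · 1 = 1
1 · 16 = 16
16 · 8 = 128 ≡ 9
9 · 12 = 108 ≡ 6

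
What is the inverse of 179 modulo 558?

53

Run the extended Euclidean algorithm:
558 = 3×179 + 21
179 = 8×21 + 11
21 = 1×11 + 10
11 = 1×10 + 1
10 = 10×1 + 0
gcd(179, 558) = 1, so the inverse exists.
Back-substitute for 1:
1 = 1×11 − 1×10
  = −1×21 + 2×11
  = 2×179 − 17×21
  = −17×558 + 53×179
So 179⁻¹ ≡ 53 (mod 558).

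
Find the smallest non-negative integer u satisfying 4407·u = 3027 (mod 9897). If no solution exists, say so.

1155

gcd(4407, 9897) = 3, and 3 | 3027, so solutions exist.
Divide through by 3: 1469·u = 1009 (mod 3299).
1469⁻¹ ≡ 1188 (mod 3299).
u ≡ 1188·1009 ≡ 1155 (mod 3299).
The smallest non-negative solution is u = 1155.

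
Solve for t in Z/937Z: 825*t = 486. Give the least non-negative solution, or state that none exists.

gcd(825, 937) = 1, so a unique solution mod 937 exists.
825⁻¹ ≡ 343 (mod 937).
t ≡ 343*486 ≡ 849 (mod 937).

849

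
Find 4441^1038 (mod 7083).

2341

1038 in binary is 10000001110, i.e. 1038 = 1024 + 8 + 4 + 2.
4441^1 ≡ 4441 (mod 7083)
4441^2 ≡ 4441^2 = 19722481 ≡ 3409 (mod 7083)
4441^4 ≡ 3409^2 = 11621281 ≡ 5161 (mod 7083)
4441^8 ≡ 5161^2 = 26635921 ≡ 3841 (mod 7083)
4441^16 ≡ 3841^2 = 14753281 ≡ 6475 (mod 7083)
4441^32 ≡ 6475^2 = 41925625 ≡ 1348 (mod 7083)
4441^64 ≡ 1348^2 = 1817104 ≡ 3856 (mod 7083)
4441^128 ≡ 3856^2 = 14868736 ≡ 1519 (mod 7083)
4441^256 ≡ 1519^2 = 2307361 ≡ 5386 (mod 7083)
4441^512 ≡ 5386^2 = 29008996 ≡ 4111 (mod 7083)
4441^1024 ≡ 4111^2 = 16900321 ≡ 283 (mod 7083)
4441^1038 = 4441^1024 · 4441^8 · 4441^4 · 4441^2 ≡ 283 · 3841 · 5161 · 3409 (mod 7083).
Accumulate the product:
283 · 3841 = 1087003 ≡ 3304
3304 · 5161 = 17051944 ≡ 3163
3163 · 3409 = 10782667 ≡ 2341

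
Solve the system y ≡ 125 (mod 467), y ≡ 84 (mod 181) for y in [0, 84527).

57099

467⁻¹ mod 181: 467*50 ≡ 1 (mod 181), so 467⁻¹ ≡ 50.
y = 125 + 467*((84 − 125)*50 mod 181) = 125 + 467*122 = 57099.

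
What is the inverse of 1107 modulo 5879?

Run the extended Euclidean algorithm:
5879 = 5×1107 + 344
1107 = 3×344 + 75
344 = 4×75 + 44
75 = 1×44 + 31
44 = 1×31 + 13
31 = 2×13 + 5
13 = 2×5 + 3
5 = 1×3 + 2
3 = 1×2 + 1
2 = 2×1 + 0
gcd(1107, 5879) = 1, so the inverse exists.
Bézout: 1 = 428×5879 − 2273×1107.
So 1107⁻¹ ≡ −2273 ≡ 3606 (mod 5879).

3606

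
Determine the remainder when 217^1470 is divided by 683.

34

1470 in binary is 10110111110, i.e. 1470 = 1024 + 256 + 128 + 32 + 16 + 8 + 4 + 2.
217^1 ≡ 217 (mod 683)
217^2 ≡ 217^2 = 47089 ≡ 645 (mod 683)
217^4 ≡ 645^2 = 416025 ≡ 78 (mod 683)
217^8 ≡ 78^2 = 6084 ≡ 620 (mod 683)
217^16 ≡ 620^2 = 384400 ≡ 554 (mod 683)
217^32 ≡ 554^2 = 306916 ≡ 249 (mod 683)
217^64 ≡ 249^2 = 62001 ≡ 531 (mod 683)
217^128 ≡ 531^2 = 281961 ≡ 565 (mod 683)
217^256 ≡ 565^2 = 319225 ≡ 264 (mod 683)
217^512 ≡ 264^2 = 69696 ≡ 30 (mod 683)
217^1024 ≡ 30^2 = 900 ≡ 217 (mod 683)
217^1470 = 217^1024 × 217^256 × 217^128 × 217^32 × 217^16 × 217^8 × 217^4 × 217^2 ≡ 217 × 264 × 565 × 249 × 554 × 620 × 78 × 645 (mod 683).
Accumulate the product:
217 × 264 = 57288 ≡ 599
599 × 565 = 338435 ≡ 350
350 × 249 = 87150 ≡ 409
409 × 554 = 226586 ≡ 513
513 × 620 = 318060 ≡ 465
465 × 78 = 36270 ≡ 71
71 × 645 = 45795 ≡ 34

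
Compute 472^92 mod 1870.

936

Compute successive squares:
92 in binary is 1011100, i.e. 92 = 64 + 16 + 8 + 4.
472^1 ≡ 472 (mod 1870)
472^2 ≡ 472^2 = 222784 ≡ 254 (mod 1870)
472^4 ≡ 254^2 = 64516 ≡ 936 (mod 1870)
472^8 ≡ 936^2 = 876096 ≡ 936 (mod 1870)
472^16 ≡ 936^2 = 876096 ≡ 936 (mod 1870)
472^32 ≡ 936^2 = 876096 ≡ 936 (mod 1870)
472^64 ≡ 936^2 = 876096 ≡ 936 (mod 1870)
472^92 = 472^64 * 472^16 * 472^8 * 472^4 ≡ 936 * 936 * 936 * 936 (mod 1870).
Accumulate the product:
936 * 936 = 876096 ≡ 936
936 * 936 = 876096 ≡ 936
936 * 936 = 876096 ≡ 936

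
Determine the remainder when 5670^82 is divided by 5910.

5490

Compute successive squares:
5670^1 ≡ 5670 (mod 5910)
5670^2 ≡ 5670^2 = 32148900 ≡ 4410 (mod 5910)
5670^4 ≡ 4410^2 = 19448100 ≡ 4200 (mod 5910)
5670^8 ≡ 4200^2 = 17640000 ≡ 4560 (mod 5910)
5670^16 ≡ 4560^2 = 20793600 ≡ 2220 (mod 5910)
5670^32 ≡ 2220^2 = 4928400 ≡ 5370 (mod 5910)
5670^64 ≡ 5370^2 = 28836900 ≡ 2010 (mod 5910)
5670^82 = 5670^64 × 5670^16 × 5670^2 ≡ 2010 × 2220 × 4410 (mod 5910).
Accumulate the product:
2010 × 2220 = 4462200 ≡ 150
150 × 4410 = 661500 ≡ 5490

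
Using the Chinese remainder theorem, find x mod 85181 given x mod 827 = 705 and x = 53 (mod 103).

19726

827⁻¹ mod 103: 827×69 ≡ 1 (mod 103), so 827⁻¹ ≡ 69.
x = 705 + 827×((53 − 705)×69 mod 103) = 705 + 827×23 = 19726.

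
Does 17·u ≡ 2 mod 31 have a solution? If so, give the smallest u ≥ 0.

gcd(17, 31) = 1, so a unique solution mod 31 exists.
17⁻¹ ≡ 11 (mod 31).
u ≡ 11·2 ≡ 22 (mod 31).

22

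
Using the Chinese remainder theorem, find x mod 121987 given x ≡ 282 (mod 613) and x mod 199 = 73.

45644

613⁻¹ mod 199: 613·112 ≡ 1 (mod 199), so 613⁻¹ ≡ 112.
x = 282 + 613·((73 − 282)·112 mod 199) = 282 + 613·74 = 45644.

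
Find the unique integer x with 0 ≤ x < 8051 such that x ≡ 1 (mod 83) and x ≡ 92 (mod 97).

83⁻¹ mod 97: 83*90 ≡ 1 (mod 97), so 83⁻¹ ≡ 90.
x = 1 + 83*((92 − 1)*90 mod 97) = 1 + 83*42 = 3487.

3487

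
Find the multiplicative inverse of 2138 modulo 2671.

2671 = 1×2138 + 533
2138 = 4×533 + 6
533 = 88×6 + 5
6 = 1×5 + 1
5 = 5×1 + 0
gcd(2138, 2671) = 1, so the inverse exists.
Back-substitute for 1:
1 = 1×6 − 1×5
  = −1×533 + 89×6
  = 89×2138 − 357×533
  = −357×2671 + 446×2138
So 2138⁻¹ ≡ 446 (mod 2671).

446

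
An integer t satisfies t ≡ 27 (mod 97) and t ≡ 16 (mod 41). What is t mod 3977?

221

97⁻¹ mod 41: 97*11 ≡ 1 (mod 41), so 97⁻¹ ≡ 11.
t = 27 + 97*((16 − 27)*11 mod 41) = 27 + 97*2 = 221.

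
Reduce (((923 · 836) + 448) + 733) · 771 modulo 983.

923 · 836 = 771628 ≡ 956 (mod 983)
956 + 448 = 1404 ≡ 421 (mod 983)
421 + 733 = 1154 ≡ 171 (mod 983)
171 · 771 = 131841 ≡ 119 (mod 983)

119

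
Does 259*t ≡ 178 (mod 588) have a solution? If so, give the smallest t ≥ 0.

no solution

gcd(259, 588) = 7, and 7 does not divide 178.
So the congruence has no solution.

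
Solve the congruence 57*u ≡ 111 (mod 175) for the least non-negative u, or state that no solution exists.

48

gcd(57, 175) = 1, so a unique solution mod 175 exists.
57⁻¹ ≡ 43 (mod 175).
u ≡ 43*111 ≡ 48 (mod 175).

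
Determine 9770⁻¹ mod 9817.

8146

9817 = 1*9770 + 47
9770 = 207*47 + 41
47 = 1*41 + 6
41 = 6*6 + 5
6 = 1*5 + 1
5 = 5*1 + 0
gcd(9770, 9817) = 1, so the inverse exists.
Bézout: 1 = 1663*9817 − 1671*9770.
So 9770⁻¹ ≡ −1671 ≡ 8146 (mod 9817).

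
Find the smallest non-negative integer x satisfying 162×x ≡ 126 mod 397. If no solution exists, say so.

gcd(162, 397) = 1, so a unique solution mod 397 exists.
162⁻¹ ≡ 174 (mod 397).
x ≡ 174×126 ≡ 89 (mod 397).

89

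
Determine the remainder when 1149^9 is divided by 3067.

1468

9 in binary is 1001, i.e. 9 = 8 + 1.
1149^1 ≡ 1149 (mod 3067)
1149^2 ≡ 1149^2 = 1320201 ≡ 1391 (mod 3067)
1149^4 ≡ 1391^2 = 1934881 ≡ 2671 (mod 3067)
1149^8 ≡ 2671^2 = 7134241 ≡ 399 (mod 3067)
1149^9 = 1149^8 × 1149^1 ≡ 399 × 1149 (mod 3067).
399 × 1149 = 458451 ≡ 1468 (mod 3067).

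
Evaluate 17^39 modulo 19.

17^1 ≡ 17 (mod 19)
17^2 ≡ 17^2 = 289 ≡ 4 (mod 19)
17^4 ≡ 4^2 = 16 (mod 19)
17^8 ≡ 16^2 = 256 ≡ 9 (mod 19)
17^16 ≡ 9^2 = 81 ≡ 5 (mod 19)
17^32 ≡ 5^2 = 25 ≡ 6 (mod 19)
17^39 = 17^32 · 17^4 · 17^2 · 17^1 ≡ 6 · 16 · 4 · 17 (mod 19).
Accumulate the product:
6 · 16 = 96 ≡ 1
1 · 4 = 4
4 · 17 = 68 ≡ 11

11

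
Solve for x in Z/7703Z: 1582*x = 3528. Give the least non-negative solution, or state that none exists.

4774

gcd(1582, 7703) = 1, so a unique solution mod 7703 exists.
1582⁻¹ ≡ 521 (mod 7703).
x ≡ 521*3528 ≡ 4774 (mod 7703).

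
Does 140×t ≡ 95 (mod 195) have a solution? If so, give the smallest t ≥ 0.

16

gcd(140, 195) = 5, and 5 | 95, so solutions exist.
Divide through by 5: 28×t ≡ 19 mod 39.
28⁻¹ ≡ 7 (mod 39).
t ≡ 7×19 ≡ 16 (mod 39).
The smallest non-negative solution is t = 16.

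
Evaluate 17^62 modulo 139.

51

62 in binary is 111110, i.e. 62 = 32 + 16 + 8 + 4 + 2.
17^1 ≡ 17 (mod 139)
17^2 ≡ 17^2 = 289 ≡ 11 (mod 139)
17^4 ≡ 11^2 = 121 (mod 139)
17^8 ≡ 121^2 = 14641 ≡ 46 (mod 139)
17^16 ≡ 46^2 = 2116 ≡ 31 (mod 139)
17^32 ≡ 31^2 = 961 ≡ 127 (mod 139)
17^62 = 17^32 * 17^16 * 17^8 * 17^4 * 17^2 ≡ 127 * 31 * 46 * 121 * 11 (mod 139).
Accumulate the product:
127 * 31 = 3937 ≡ 45
45 * 46 = 2070 ≡ 124
124 * 121 = 15004 ≡ 131
131 * 11 = 1441 ≡ 51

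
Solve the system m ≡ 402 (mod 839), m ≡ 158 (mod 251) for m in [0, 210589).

2919

839⁻¹ mod 251: 839*108 ≡ 1 (mod 251), so 839⁻¹ ≡ 108.
m = 402 + 839*((158 − 402)*108 mod 251) = 402 + 839*3 = 2919.
Check: 2919 mod 839 = 402, 2919 mod 251 = 158. ✓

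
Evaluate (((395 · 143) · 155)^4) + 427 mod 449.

395 · 143 = 56485 ≡ 360 (mod 449)
360 · 155 = 55800 ≡ 124 (mod 449)
(124)^4 ≡ 426 (mod 449)
426 + 427 = 853 ≡ 404 (mod 449)

404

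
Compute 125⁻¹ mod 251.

By the extended Euclidean algorithm:
251 = 2·125 + 1
125 = 125·1 + 0
gcd(125, 251) = 1, so the inverse exists.
Back-substitute for 1:
1 = 1·251 − 2·125
So 125⁻¹ ≡ −2 ≡ 249 (mod 251).

249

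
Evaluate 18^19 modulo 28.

4

Compute successive squares:
19 in binary is 10011, i.e. 19 = 16 + 2 + 1.
18^1 ≡ 18 (mod 28)
18^2 ≡ 18^2 = 324 ≡ 16 (mod 28)
18^4 ≡ 16^2 = 256 ≡ 4 (mod 28)
18^8 ≡ 4^2 = 16 (mod 28)
18^16 ≡ 16^2 = 256 ≡ 4 (mod 28)
18^19 = 18^16 × 18^2 × 18^1 ≡ 4 × 16 × 18 (mod 28).
Accumulate the product:
4 × 16 = 64 ≡ 8
8 × 18 = 144 ≡ 4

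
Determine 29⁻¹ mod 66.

41

66 = 2×29 + 8
29 = 3×8 + 5
8 = 1×5 + 3
5 = 1×3 + 2
3 = 1×2 + 1
2 = 2×1 + 0
gcd(29, 66) = 1, so the inverse exists.
Back-substitute for 1:
1 = 1×3 − 1×2
  = −1×5 + 2×3
  = 2×8 − 3×5
  = −3×29 + 11×8
  = 11×66 − 25×29
So 29⁻¹ ≡ −25 ≡ 41 (mod 66).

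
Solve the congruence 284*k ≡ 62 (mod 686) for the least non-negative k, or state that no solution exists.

gcd(284, 686) = 2, and 2 | 62, so solutions exist.
Divide through by 2: 142*k = 31 (mod 343).
142⁻¹ ≡ 186 (mod 343).
k ≡ 186*31 ≡ 278 (mod 343).
The smallest non-negative solution is k = 278.

278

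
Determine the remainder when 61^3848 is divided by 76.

61^1 ≡ 61 (mod 76)
61^2 ≡ 61^2 = 3721 ≡ 73 (mod 76)
61^4 ≡ 73^2 = 5329 ≡ 9 (mod 76)
61^8 ≡ 9^2 = 81 ≡ 5 (mod 76)
61^16 ≡ 5^2 = 25 (mod 76)
61^32 ≡ 25^2 = 625 ≡ 17 (mod 76)
61^64 ≡ 17^2 = 289 ≡ 61 (mod 76)
61^128 ≡ 61^2 = 3721 ≡ 73 (mod 76)
61^256 ≡ 73^2 = 5329 ≡ 9 (mod 76)
61^512 ≡ 9^2 = 81 ≡ 5 (mod 76)
61^1024 ≡ 5^2 = 25 (mod 76)
61^2048 ≡ 25^2 = 625 ≡ 17 (mod 76)
61^3848 = 61^2048 · 61^1024 · 61^512 · 61^256 · 61^8 ≡ 17 · 25 · 5 · 9 · 5 (mod 76).
Accumulate the product:
17 · 25 = 425 ≡ 45
45 · 5 = 225 ≡ 73
73 · 9 = 657 ≡ 49
49 · 5 = 245 ≡ 17

17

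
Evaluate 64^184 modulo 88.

16

184 in binary is 10111000, i.e. 184 = 128 + 32 + 16 + 8.
64^1 ≡ 64 (mod 88)
64^2 ≡ 64^2 = 4096 ≡ 48 (mod 88)
64^4 ≡ 48^2 = 2304 ≡ 16 (mod 88)
64^8 ≡ 16^2 = 256 ≡ 80 (mod 88)
64^16 ≡ 80^2 = 6400 ≡ 64 (mod 88)
64^32 ≡ 64^2 = 4096 ≡ 48 (mod 88)
64^64 ≡ 48^2 = 2304 ≡ 16 (mod 88)
64^128 ≡ 16^2 = 256 ≡ 80 (mod 88)
64^184 = 64^128 * 64^32 * 64^16 * 64^8 ≡ 80 * 48 * 64 * 80 (mod 88).
Accumulate the product:
80 * 48 = 3840 ≡ 56
56 * 64 = 3584 ≡ 64
64 * 80 = 5120 ≡ 16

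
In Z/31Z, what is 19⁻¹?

18

31 = 1*19 + 12
19 = 1*12 + 7
12 = 1*7 + 5
7 = 1*5 + 2
5 = 2*2 + 1
2 = 2*1 + 0
gcd(19, 31) = 1, so the inverse exists.
Bézout: 1 = 8*31 − 13*19.
So 19⁻¹ ≡ −13 ≡ 18 (mod 31).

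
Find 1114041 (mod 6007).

1114041 = 185·6007 + 2746, so 1114041 ≡ 2746 (mod 6007).

2746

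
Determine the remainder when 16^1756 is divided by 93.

By square-and-multiply:
1756 in binary is 11011011100, i.e. 1756 = 1024 + 512 + 128 + 64 + 16 + 8 + 4.
16^1 ≡ 16 (mod 93)
16^2 ≡ 16^2 = 256 ≡ 70 (mod 93)
16^4 ≡ 70^2 = 4900 ≡ 64 (mod 93)
16^8 ≡ 64^2 = 4096 ≡ 4 (mod 93)
16^16 ≡ 4^2 = 16 (mod 93)
16^32 ≡ 16^2 = 256 ≡ 70 (mod 93)
16^64 ≡ 70^2 = 4900 ≡ 64 (mod 93)
16^128 ≡ 64^2 = 4096 ≡ 4 (mod 93)
16^256 ≡ 4^2 = 16 (mod 93)
16^512 ≡ 16^2 = 256 ≡ 70 (mod 93)
16^1024 ≡ 70^2 = 4900 ≡ 64 (mod 93)
16^1756 = 16^1024 × 16^512 × 16^128 × 16^64 × 16^16 × 16^8 × 16^4 ≡ 64 × 70 × 4 × 64 × 16 × 4 × 64 (mod 93).
Accumulate the product:
64 × 70 = 4480 ≡ 16
16 × 4 = 64
64 × 64 = 4096 ≡ 4
4 × 16 = 64
64 × 4 = 256 ≡ 70
70 × 64 = 4480 ≡ 16

16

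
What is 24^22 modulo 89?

34

24^1 ≡ 24 (mod 89)
24^2 ≡ 24^2 = 576 ≡ 42 (mod 89)
24^4 ≡ 42^2 = 1764 ≡ 73 (mod 89)
24^8 ≡ 73^2 = 5329 ≡ 78 (mod 89)
24^16 ≡ 78^2 = 6084 ≡ 32 (mod 89)
24^22 = 24^16 * 24^4 * 24^2 ≡ 32 * 73 * 42 (mod 89).
Accumulate the product:
32 * 73 = 2336 ≡ 22
22 * 42 = 924 ≡ 34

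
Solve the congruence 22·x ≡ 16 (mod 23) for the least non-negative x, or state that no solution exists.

7

gcd(22, 23) = 1, so a unique solution mod 23 exists.
22⁻¹ ≡ 22 (mod 23).
x ≡ 22·16 ≡ 7 (mod 23).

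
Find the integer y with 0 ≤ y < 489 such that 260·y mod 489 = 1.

284

By the extended Euclidean algorithm:
489 = 1×260 + 229
260 = 1×229 + 31
229 = 7×31 + 12
31 = 2×12 + 7
12 = 1×7 + 5
7 = 1×5 + 2
5 = 2×2 + 1
2 = 2×1 + 0
gcd(260, 489) = 1, so the inverse exists.
Back-substitute for 1:
1 = 1×5 − 2×2
  = −2×7 + 3×5
  = 3×12 − 5×7
  = −5×31 + 13×12
  = 13×229 − 96×31
  = −96×260 + 109×229
  = 109×489 − 205×260
So 260⁻¹ ≡ −205 ≡ 284 (mod 489).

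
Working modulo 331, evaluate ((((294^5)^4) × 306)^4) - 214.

(294)^5 ≡ 212 (mod 331)
(212)^4 ≡ 219 (mod 331)
219 × 306 = 67014 ≡ 152 (mod 331)
(152)^4 ≡ 53 (mod 331)
53 - 214 = -161 ≡ 170 (mod 331)

170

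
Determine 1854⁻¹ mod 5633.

714

By the extended Euclidean algorithm:
5633 = 3×1854 + 71
1854 = 26×71 + 8
71 = 8×8 + 7
8 = 1×7 + 1
7 = 7×1 + 0
gcd(1854, 5633) = 1, so the inverse exists.
Bézout: 1 = −235×5633 + 714×1854.
So 1854⁻¹ ≡ 714 (mod 5633).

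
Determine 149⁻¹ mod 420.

389

Run the extended Euclidean algorithm:
420 = 2·149 + 122
149 = 1·122 + 27
122 = 4·27 + 14
27 = 1·14 + 13
14 = 1·13 + 1
13 = 13·1 + 0
gcd(149, 420) = 1, so the inverse exists.
Bézout: 1 = 11·420 − 31·149.
So 149⁻¹ ≡ −31 ≡ 389 (mod 420).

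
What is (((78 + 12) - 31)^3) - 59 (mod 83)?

61

78 + 12 = 90 ≡ 7 (mod 83)
7 - 31 = -24 ≡ 59 (mod 83)
(59)^3 ≡ 37 (mod 83)
37 - 59 = -22 ≡ 61 (mod 83)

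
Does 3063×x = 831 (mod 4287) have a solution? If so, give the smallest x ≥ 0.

255

gcd(3063, 4287) = 3, and 3 | 831, so solutions exist.
Divide through by 3: 1021×x mod 1429 = 277.
1021⁻¹ ≡ 718 (mod 1429).
x ≡ 718×277 ≡ 255 (mod 1429).
The smallest non-negative solution is x = 255.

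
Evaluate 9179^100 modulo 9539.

1312

Compute successive squares:
100 in binary is 1100100, i.e. 100 = 64 + 32 + 4.
9179^1 ≡ 9179 (mod 9539)
9179^2 ≡ 9179^2 = 84254041 ≡ 5593 (mod 9539)
9179^4 ≡ 5593^2 = 31281649 ≡ 3268 (mod 9539)
9179^8 ≡ 3268^2 = 10679824 ≡ 5683 (mod 9539)
9179^16 ≡ 5683^2 = 32296489 ≡ 6974 (mod 9539)
9179^32 ≡ 6974^2 = 48636676 ≡ 6854 (mod 9539)
9179^64 ≡ 6854^2 = 46977316 ≡ 7280 (mod 9539)
9179^100 = 9179^64 * 9179^32 * 9179^4 ≡ 7280 * 6854 * 3268 (mod 9539).
Accumulate the product:
7280 * 6854 = 49897120 ≡ 8150
8150 * 3268 = 26634200 ≡ 1312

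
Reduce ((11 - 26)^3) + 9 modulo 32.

11 - 26 = -15 ≡ 17 (mod 32)
(17)^3 ≡ 17 (mod 32)
17 + 9 = 26

26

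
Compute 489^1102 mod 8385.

441

Using repeated squaring:
489^1 ≡ 489 (mod 8385)
489^2 ≡ 489^2 = 239121 ≡ 4341 (mod 8385)
489^4 ≡ 4341^2 = 18844281 ≡ 3186 (mod 8385)
489^8 ≡ 3186^2 = 10150596 ≡ 4746 (mod 8385)
489^16 ≡ 4746^2 = 22524516 ≡ 2406 (mod 8385)
489^32 ≡ 2406^2 = 5788836 ≡ 3186 (mod 8385)
489^64 ≡ 3186^2 = 10150596 ≡ 4746 (mod 8385)
489^128 ≡ 4746^2 = 22524516 ≡ 2406 (mod 8385)
489^256 ≡ 2406^2 = 5788836 ≡ 3186 (mod 8385)
489^512 ≡ 3186^2 = 10150596 ≡ 4746 (mod 8385)
489^1024 ≡ 4746^2 = 22524516 ≡ 2406 (mod 8385)
489^1102 = 489^1024 * 489^64 * 489^8 * 489^4 * 489^2 ≡ 2406 * 4746 * 4746 * 3186 * 4341 (mod 8385).
Accumulate the product:
2406 * 4746 = 11418876 ≡ 6891
6891 * 4746 = 32704686 ≡ 3186
3186 * 3186 = 10150596 ≡ 4746
4746 * 4341 = 20602386 ≡ 441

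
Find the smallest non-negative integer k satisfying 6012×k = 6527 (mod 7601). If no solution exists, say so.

gcd(6012, 7601) = 1, so a unique solution mod 7601 exists.
6012⁻¹ ≡ 464 (mod 7601).
k ≡ 464×6527 ≡ 3330 (mod 7601).

3330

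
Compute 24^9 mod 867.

9 in binary is 1001, i.e. 9 = 8 + 1.
24^1 ≡ 24 (mod 867)
24^2 ≡ 24^2 = 576 (mod 867)
24^4 ≡ 576^2 = 331776 ≡ 582 (mod 867)
24^8 ≡ 582^2 = 338724 ≡ 594 (mod 867)
24^9 = 24^8 × 24^1 ≡ 594 × 24 (mod 867).
594 × 24 = 14256 ≡ 384 (mod 867).

384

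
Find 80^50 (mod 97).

2

50 in binary is 110010, i.e. 50 = 32 + 16 + 2.
80^1 ≡ 80 (mod 97)
80^2 ≡ 80^2 = 6400 ≡ 95 (mod 97)
80^4 ≡ 95^2 = 9025 ≡ 4 (mod 97)
80^8 ≡ 4^2 = 16 (mod 97)
80^16 ≡ 16^2 = 256 ≡ 62 (mod 97)
80^32 ≡ 62^2 = 3844 ≡ 61 (mod 97)
80^50 = 80^32 * 80^16 * 80^2 ≡ 61 * 62 * 95 (mod 97).
Accumulate the product:
61 * 62 = 3782 ≡ 96
96 * 95 = 9120 ≡ 2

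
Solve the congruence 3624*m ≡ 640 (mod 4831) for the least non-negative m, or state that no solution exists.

4074

gcd(3624, 4831) = 1, so a unique solution mod 4831 exists.
3624⁻¹ ≡ 3222 (mod 4831).
m ≡ 3222*640 ≡ 4074 (mod 4831).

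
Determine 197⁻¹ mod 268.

117

Run the extended Euclidean algorithm:
268 = 1·197 + 71
197 = 2·71 + 55
71 = 1·55 + 16
55 = 3·16 + 7
16 = 2·7 + 2
7 = 3·2 + 1
2 = 2·1 + 0
gcd(197, 268) = 1, so the inverse exists.
Bézout: 1 = −86·268 + 117·197.
So 197⁻¹ ≡ 117 (mod 268).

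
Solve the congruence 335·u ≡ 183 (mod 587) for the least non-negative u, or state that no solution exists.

160

gcd(335, 587) = 1, so a unique solution mod 587 exists.
335⁻¹ ≡ 389 (mod 587).
u ≡ 389·183 ≡ 160 (mod 587).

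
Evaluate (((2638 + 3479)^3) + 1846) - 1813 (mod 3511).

151

2638 + 3479 = 6117 ≡ 2606 (mod 3511)
(2606)^3 ≡ 118 (mod 3511)
118 + 1846 = 1964
1964 - 1813 = 151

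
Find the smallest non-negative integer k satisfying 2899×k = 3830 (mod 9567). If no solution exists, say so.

gcd(2899, 9567) = 1, so a unique solution mod 9567 exists.
2899⁻¹ ≡ 3178 (mod 9567).
k ≡ 3178×3830 ≡ 2516 (mod 9567).

2516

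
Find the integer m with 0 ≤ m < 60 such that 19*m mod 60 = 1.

19

Apply the Euclidean algorithm and back-substitute:
60 = 3×19 + 3
19 = 6×3 + 1
3 = 3×1 + 0
gcd(19, 60) = 1, so the inverse exists.
Back-substitute for 1:
1 = 1×19 − 6×3
  = −6×60 + 19×19
So 19⁻¹ ≡ 19 (mod 60).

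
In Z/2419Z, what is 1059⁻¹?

1101

2419 = 2·1059 + 301
1059 = 3·301 + 156
301 = 1·156 + 145
156 = 1·145 + 11
145 = 13·11 + 2
11 = 5·2 + 1
2 = 2·1 + 0
gcd(1059, 2419) = 1, so the inverse exists.
Back-substitute for 1:
1 = 1·11 − 5·2
  = −5·145 + 66·11
  = 66·156 − 71·145
  = −71·301 + 137·156
  = 137·1059 − 482·301
  = −482·2419 + 1101·1059
So 1059⁻¹ ≡ 1101 (mod 2419).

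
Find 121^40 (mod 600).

Compute successive squares:
121^1 ≡ 121 (mod 600)
121^2 ≡ 121^2 = 14641 ≡ 241 (mod 600)
121^4 ≡ 241^2 = 58081 ≡ 481 (mod 600)
121^8 ≡ 481^2 = 231361 ≡ 361 (mod 600)
121^16 ≡ 361^2 = 130321 ≡ 121 (mod 600)
121^32 ≡ 121^2 = 14641 ≡ 241 (mod 600)
121^40 = 121^32 · 121^8 ≡ 241 · 361 (mod 600).
241 · 361 = 87001 ≡ 1 (mod 600).

1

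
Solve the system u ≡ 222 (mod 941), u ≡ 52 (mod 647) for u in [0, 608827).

542238

941⁻¹ mod 647: 941*636 ≡ 1 (mod 647), so 941⁻¹ ≡ 636.
u = 222 + 941*((52 − 222)*636 mod 647) = 222 + 941*576 = 542238.
Check: 542238 mod 941 = 222, 542238 mod 647 = 52. ✓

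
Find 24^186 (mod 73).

72

24^1 ≡ 24 (mod 73)
24^2 ≡ 24^2 = 576 ≡ 65 (mod 73)
24^4 ≡ 65^2 = 4225 ≡ 64 (mod 73)
24^8 ≡ 64^2 = 4096 ≡ 8 (mod 73)
24^16 ≡ 8^2 = 64 (mod 73)
24^32 ≡ 64^2 = 4096 ≡ 8 (mod 73)
24^64 ≡ 8^2 = 64 (mod 73)
24^128 ≡ 64^2 = 4096 ≡ 8 (mod 73)
24^186 = 24^128 · 24^32 · 24^16 · 24^8 · 24^2 ≡ 8 · 8 · 64 · 8 · 65 (mod 73).
Accumulate the product:
8 · 8 = 64
64 · 64 = 4096 ≡ 8
8 · 8 = 64
64 · 65 = 4160 ≡ 72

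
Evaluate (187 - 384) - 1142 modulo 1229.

1119

187 - 384 = -197 ≡ 1032 (mod 1229)
1032 - 1142 = -110 ≡ 1119 (mod 1229)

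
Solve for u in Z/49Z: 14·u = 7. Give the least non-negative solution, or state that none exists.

gcd(14, 49) = 7, and 7 | 7, so solutions exist.
Divide through by 7: 2·u mod 7 = 1.
2⁻¹ ≡ 4 (mod 7).
u ≡ 4·1 ≡ 4 (mod 7).
The smallest non-negative solution is u = 4.

4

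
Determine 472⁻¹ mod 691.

183

691 = 1×472 + 219
472 = 2×219 + 34
219 = 6×34 + 15
34 = 2×15 + 4
15 = 3×4 + 3
4 = 1×3 + 1
3 = 3×1 + 0
gcd(472, 691) = 1, so the inverse exists.
Back-substitute for 1:
1 = 1×4 − 1×3
  = −1×15 + 4×4
  = 4×34 − 9×15
  = −9×219 + 58×34
  = 58×472 − 125×219
  = −125×691 + 183×472
So 472⁻¹ ≡ 183 (mod 691).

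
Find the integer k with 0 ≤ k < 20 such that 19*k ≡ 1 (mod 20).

19

Run the extended Euclidean algorithm:
20 = 1·19 + 1
19 = 19·1 + 0
gcd(19, 20) = 1, so the inverse exists.
Back-substitute for 1:
1 = 1·20 − 1·19
So 19⁻¹ ≡ −1 ≡ 19 (mod 20).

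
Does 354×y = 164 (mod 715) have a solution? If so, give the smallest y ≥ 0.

gcd(354, 715) = 1, so a unique solution mod 715 exists.
354⁻¹ ≡ 204 (mod 715).
y ≡ 204×164 ≡ 566 (mod 715).

566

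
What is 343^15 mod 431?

350

Using repeated squaring:
15 in binary is 1111, i.e. 15 = 8 + 4 + 2 + 1.
343^1 ≡ 343 (mod 431)
343^2 ≡ 343^2 = 117649 ≡ 417 (mod 431)
343^4 ≡ 417^2 = 173889 ≡ 196 (mod 431)
343^8 ≡ 196^2 = 38416 ≡ 57 (mod 431)
343^15 = 343^8 * 343^4 * 343^2 * 343^1 ≡ 57 * 196 * 417 * 343 (mod 431).
Accumulate the product:
57 * 196 = 11172 ≡ 397
397 * 417 = 165549 ≡ 45
45 * 343 = 15435 ≡ 350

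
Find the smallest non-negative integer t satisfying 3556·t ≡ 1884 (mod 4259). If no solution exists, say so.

gcd(3556, 4259) = 1, so a unique solution mod 4259 exists.
3556⁻¹ ≡ 3532 (mod 4259).
t ≡ 3532·1884 ≡ 1730 (mod 4259).

1730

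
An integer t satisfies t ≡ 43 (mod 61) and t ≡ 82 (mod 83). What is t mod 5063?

61⁻¹ mod 83: 61·49 ≡ 1 (mod 83), so 61⁻¹ ≡ 49.
t = 43 + 61·((82 − 43)·49 mod 83) = 43 + 61·2 = 165.

165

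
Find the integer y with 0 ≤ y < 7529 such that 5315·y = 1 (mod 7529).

1078

Run the extended Euclidean algorithm:
7529 = 1×5315 + 2214
5315 = 2×2214 + 887
2214 = 2×887 + 440
887 = 2×440 + 7
440 = 62×7 + 6
7 = 1×6 + 1
6 = 6×1 + 0
gcd(5315, 7529) = 1, so the inverse exists.
Back-substitute for 1:
1 = 1×7 − 1×6
  = −1×440 + 63×7
  = 63×887 − 127×440
  = −127×2214 + 317×887
  = 317×5315 − 761×2214
  = −761×7529 + 1078×5315
So 5315⁻¹ ≡ 1078 (mod 7529).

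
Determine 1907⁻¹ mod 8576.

8576 = 4×1907 + 948
1907 = 2×948 + 11
948 = 86×11 + 2
11 = 5×2 + 1
2 = 2×1 + 0
gcd(1907, 8576) = 1, so the inverse exists.
Bézout: 1 = −867×8576 + 3899×1907.
So 1907⁻¹ ≡ 3899 (mod 8576).

3899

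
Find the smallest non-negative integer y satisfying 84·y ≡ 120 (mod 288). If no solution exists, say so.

gcd(84, 288) = 12, and 12 | 120, so solutions exist.
Divide through by 12: 7·y ≡ 10 (mod 24).
7⁻¹ ≡ 7 (mod 24).
y ≡ 7·10 ≡ 22 (mod 24).
The smallest non-negative solution is y = 22.

22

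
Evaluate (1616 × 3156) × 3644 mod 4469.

1616 × 3156 = 5100096 ≡ 967 (mod 4469)
967 × 3644 = 3523748 ≡ 2176 (mod 4469)

2176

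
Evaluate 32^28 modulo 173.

Using repeated squaring:
28 in binary is 11100, i.e. 28 = 16 + 8 + 4.
32^1 ≡ 32 (mod 173)
32^2 ≡ 32^2 = 1024 ≡ 159 (mod 173)
32^4 ≡ 159^2 = 25281 ≡ 23 (mod 173)
32^8 ≡ 23^2 = 529 ≡ 10 (mod 173)
32^16 ≡ 10^2 = 100 (mod 173)
32^28 = 32^16 * 32^8 * 32^4 ≡ 100 * 10 * 23 (mod 173).
Accumulate the product:
100 * 10 = 1000 ≡ 135
135 * 23 = 3105 ≡ 164

164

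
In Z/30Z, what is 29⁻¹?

29

30 = 1*29 + 1
29 = 29*1 + 0
gcd(29, 30) = 1, so the inverse exists.
Bézout: 1 = 1*30 − 1*29.
So 29⁻¹ ≡ −1 ≡ 29 (mod 30).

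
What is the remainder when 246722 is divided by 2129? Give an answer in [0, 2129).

1887

246722 = 115*2129 + 1887, so 246722 ≡ 1887 (mod 2129).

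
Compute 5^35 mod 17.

6

Using repeated squaring:
5^1 ≡ 5 (mod 17)
5^2 ≡ 5^2 = 25 ≡ 8 (mod 17)
5^4 ≡ 8^2 = 64 ≡ 13 (mod 17)
5^8 ≡ 13^2 = 169 ≡ 16 (mod 17)
5^16 ≡ 16^2 = 256 ≡ 1 (mod 17)
5^32 ≡ 1^2 = 1 (mod 17)
5^35 = 5^32 * 5^2 * 5^1 ≡ 1 * 8 * 5 (mod 17).
Accumulate the product:
1 * 8 = 8
8 * 5 = 40 ≡ 6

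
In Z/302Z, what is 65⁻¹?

79

302 = 4*65 + 42
65 = 1*42 + 23
42 = 1*23 + 19
23 = 1*19 + 4
19 = 4*4 + 3
4 = 1*3 + 1
3 = 3*1 + 0
gcd(65, 302) = 1, so the inverse exists.
Back-substitute for 1:
1 = 1*4 − 1*3
  = −1*19 + 5*4
  = 5*23 − 6*19
  = −6*42 + 11*23
  = 11*65 − 17*42
  = −17*302 + 79*65
So 65⁻¹ ≡ 79 (mod 302).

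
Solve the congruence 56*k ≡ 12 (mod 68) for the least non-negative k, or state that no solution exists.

16

gcd(56, 68) = 4, and 4 | 12, so solutions exist.
Divide through by 4: 14*k ≡ 3 mod 17.
14⁻¹ ≡ 11 (mod 17).
k ≡ 11*3 ≡ 16 (mod 17).
The smallest non-negative solution is k = 16.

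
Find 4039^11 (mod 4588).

4323

Using repeated squaring:
11 in binary is 1011, i.e. 11 = 8 + 2 + 1.
4039^1 ≡ 4039 (mod 4588)
4039^2 ≡ 4039^2 = 16313521 ≡ 3181 (mod 4588)
4039^4 ≡ 3181^2 = 10118761 ≡ 2221 (mod 4588)
4039^8 ≡ 2221^2 = 4932841 ≡ 741 (mod 4588)
4039^11 = 4039^8 * 4039^2 * 4039^1 ≡ 741 * 3181 * 4039 (mod 4588).
Accumulate the product:
741 * 3181 = 2357121 ≡ 3477
3477 * 4039 = 14043603 ≡ 4323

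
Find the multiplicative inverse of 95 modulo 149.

80

By the extended Euclidean algorithm:
149 = 1*95 + 54
95 = 1*54 + 41
54 = 1*41 + 13
41 = 3*13 + 2
13 = 6*2 + 1
2 = 2*1 + 0
gcd(95, 149) = 1, so the inverse exists.
Back-substitute for 1:
1 = 1*13 − 6*2
  = −6*41 + 19*13
  = 19*54 − 25*41
  = −25*95 + 44*54
  = 44*149 − 69*95
So 95⁻¹ ≡ −69 ≡ 80 (mod 149).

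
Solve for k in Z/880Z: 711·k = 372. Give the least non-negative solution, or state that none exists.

732

gcd(711, 880) = 1, so a unique solution mod 880 exists.
711⁻¹ ≡ 151 (mod 880).
k ≡ 151·372 ≡ 732 (mod 880).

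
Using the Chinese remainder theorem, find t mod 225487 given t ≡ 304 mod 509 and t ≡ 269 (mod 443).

64947

509⁻¹ mod 443: 509·47 ≡ 1 (mod 443), so 509⁻¹ ≡ 47.
t = 304 + 509·((269 − 304)·47 mod 443) = 304 + 509·127 = 64947.
Check: 64947 mod 509 = 304, 64947 mod 443 = 269. ✓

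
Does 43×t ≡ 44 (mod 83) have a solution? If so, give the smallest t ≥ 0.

57

gcd(43, 83) = 1, so a unique solution mod 83 exists.
43⁻¹ ≡ 56 (mod 83).
t ≡ 56×44 ≡ 57 (mod 83).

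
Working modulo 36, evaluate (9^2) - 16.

29

(9)^2 ≡ 9 (mod 36)
9 - 16 = -7 ≡ 29 (mod 36)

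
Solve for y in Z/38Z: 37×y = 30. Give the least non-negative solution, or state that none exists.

8

gcd(37, 38) = 1, so a unique solution mod 38 exists.
37⁻¹ ≡ 37 (mod 38).
y ≡ 37×30 ≡ 8 (mod 38).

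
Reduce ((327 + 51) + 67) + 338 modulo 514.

269

327 + 51 = 378
378 + 67 = 445
445 + 338 = 783 ≡ 269 (mod 514)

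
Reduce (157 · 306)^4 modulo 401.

157 · 306 = 48042 ≡ 323 (mod 401)
(323)^4 ≡ 350 (mod 401)

350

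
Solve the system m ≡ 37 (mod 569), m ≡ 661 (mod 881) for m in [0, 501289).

500188

569⁻¹ mod 881: 569·48 ≡ 1 (mod 881), so 569⁻¹ ≡ 48.
m = 37 + 569·((661 − 37)·48 mod 881) = 37 + 569·879 = 500188.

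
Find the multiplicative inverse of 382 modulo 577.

Run the extended Euclidean algorithm:
577 = 1·382 + 195
382 = 1·195 + 187
195 = 1·187 + 8
187 = 23·8 + 3
8 = 2·3 + 2
3 = 1·2 + 1
2 = 2·1 + 0
gcd(382, 577) = 1, so the inverse exists.
Bézout: 1 = −143·577 + 216·382.
So 382⁻¹ ≡ 216 (mod 577).

216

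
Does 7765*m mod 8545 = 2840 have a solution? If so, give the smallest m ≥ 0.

84

gcd(7765, 8545) = 5, and 5 | 2840, so solutions exist.
Divide through by 5: 1553*m mod 1709 = 568.
1553⁻¹ ≡ 975 (mod 1709).
m ≡ 975*568 ≡ 84 (mod 1709).
The smallest non-negative solution is m = 84.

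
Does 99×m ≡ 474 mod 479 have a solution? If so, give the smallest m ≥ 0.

gcd(99, 479) = 1, so a unique solution mod 479 exists.
99⁻¹ ≡ 150 (mod 479).
m ≡ 150×474 ≡ 208 (mod 479).

208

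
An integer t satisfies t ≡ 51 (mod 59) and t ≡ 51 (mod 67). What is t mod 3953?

59⁻¹ mod 67: 59·25 ≡ 1 (mod 67), so 59⁻¹ ≡ 25.
t = 51 + 59·((51 − 51)·25 mod 67) = 51 + 59·0 = 51.

51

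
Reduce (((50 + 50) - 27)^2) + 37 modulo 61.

50 + 50 = 100 ≡ 39 (mod 61)
39 - 27 = 12
(12)^2 ≡ 22 (mod 61)
22 + 37 = 59

59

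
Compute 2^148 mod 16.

0

Compute successive squares:
148 in binary is 10010100, i.e. 148 = 128 + 16 + 4.
2^1 ≡ 2 (mod 16)
2^2 ≡ 2^2 = 4 (mod 16)
2^4 ≡ 4^2 = 16 ≡ 0 (mod 16)
2^8 ≡ 0^2 = 0 (mod 16)
2^16 ≡ 0^2 = 0 (mod 16)
2^32 ≡ 0^2 = 0 (mod 16)
2^64 ≡ 0^2 = 0 (mod 16)
2^128 ≡ 0^2 = 0 (mod 16)
2^148 = 2^128 × 2^16 × 2^4 ≡ 0 × 0 × 0 (mod 16).
Accumulate the product:
0 × 0 = 0
0 × 0 = 0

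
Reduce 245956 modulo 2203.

245956 = 111*2203 + 1423, so 245956 ≡ 1423 (mod 2203).

1423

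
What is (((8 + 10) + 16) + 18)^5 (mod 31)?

8 + 10 = 18
18 + 16 = 34 ≡ 3 (mod 31)
3 + 18 = 21
(21)^5 ≡ 6 (mod 31)

6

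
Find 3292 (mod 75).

67

3292 = 43×75 + 67, so 3292 ≡ 67 (mod 75).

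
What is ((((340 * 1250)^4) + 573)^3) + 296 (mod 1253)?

340 * 1250 = 425000 ≡ 233 (mod 1253)
(233)^4 ≡ 198 (mod 1253)
198 + 573 = 771
(771)^3 ≡ 442 (mod 1253)
442 + 296 = 738

738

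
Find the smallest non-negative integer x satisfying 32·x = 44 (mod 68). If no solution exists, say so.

gcd(32, 68) = 4, and 4 | 44, so solutions exist.
Divide through by 4: 8·x = 11 (mod 17).
8⁻¹ ≡ 15 (mod 17).
x ≡ 15·11 ≡ 12 (mod 17).
The smallest non-negative solution is x = 12.

12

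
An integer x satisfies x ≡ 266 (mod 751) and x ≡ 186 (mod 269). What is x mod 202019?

751⁻¹ mod 269: 751·24 ≡ 1 (mod 269), so 751⁻¹ ≡ 24.
x = 266 + 751·((186 − 266)·24 mod 269) = 266 + 751·232 = 174498.

174498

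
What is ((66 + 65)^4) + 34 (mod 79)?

66 + 65 = 131 ≡ 52 (mod 79)
(52)^4 ≡ 8 (mod 79)
8 + 34 = 42

42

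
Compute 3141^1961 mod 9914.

3141^1 ≡ 3141 (mod 9914)
3141^2 ≡ 3141^2 = 9865881 ≡ 1451 (mod 9914)
3141^4 ≡ 1451^2 = 2105401 ≡ 3633 (mod 9914)
3141^8 ≡ 3633^2 = 13198689 ≡ 3155 (mod 9914)
3141^16 ≡ 3155^2 = 9954025 ≡ 369 (mod 9914)
3141^32 ≡ 369^2 = 136161 ≡ 7279 (mod 9914)
3141^64 ≡ 7279^2 = 52983841 ≡ 3425 (mod 9914)
3141^128 ≡ 3425^2 = 11730625 ≡ 2363 (mod 9914)
3141^256 ≡ 2363^2 = 5583769 ≡ 2187 (mod 9914)
3141^512 ≡ 2187^2 = 4782969 ≡ 4421 (mod 9914)
3141^1024 ≡ 4421^2 = 19545241 ≡ 4747 (mod 9914)
3141^1961 = 3141^1024 × 3141^512 × 3141^256 × 3141^128 × 3141^32 × 3141^8 × 3141^1 ≡ 4747 × 4421 × 2187 × 2363 × 7279 × 3155 × 3141 (mod 9914).
Accumulate the product:
4747 × 4421 = 20986487 ≡ 8463
8463 × 2187 = 18508581 ≡ 9057
9057 × 2363 = 21401691 ≡ 7279
7279 × 7279 = 52983841 ≡ 3425
3425 × 3155 = 10805875 ≡ 9529
9529 × 3141 = 29930589 ≡ 223

223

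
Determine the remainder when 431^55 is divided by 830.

681

55 in binary is 110111, i.e. 55 = 32 + 16 + 4 + 2 + 1.
431^1 ≡ 431 (mod 830)
431^2 ≡ 431^2 = 185761 ≡ 671 (mod 830)
431^4 ≡ 671^2 = 450241 ≡ 381 (mod 830)
431^8 ≡ 381^2 = 145161 ≡ 741 (mod 830)
431^16 ≡ 741^2 = 549081 ≡ 451 (mod 830)
431^32 ≡ 451^2 = 203401 ≡ 51 (mod 830)
431^55 = 431^32 · 431^16 · 431^4 · 431^2 · 431^1 ≡ 51 · 451 · 381 · 671 · 431 (mod 830).
Accumulate the product:
51 · 451 = 23001 ≡ 591
591 · 381 = 225171 ≡ 241
241 · 671 = 161711 ≡ 691
691 · 431 = 297821 ≡ 681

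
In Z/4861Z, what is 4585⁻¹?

4861 = 1×4585 + 276
4585 = 16×276 + 169
276 = 1×169 + 107
169 = 1×107 + 62
107 = 1×62 + 45
62 = 1×45 + 17
45 = 2×17 + 11
17 = 1×11 + 6
11 = 1×6 + 5
6 = 1×5 + 1
5 = 5×1 + 0
gcd(4585, 4861) = 1, so the inverse exists.
Back-substitute for 1:
1 = 1×6 − 1×5
  = −1×11 + 2×6
  = 2×17 − 3×11
  = −3×45 + 8×17
  = 8×62 − 11×45
  = −11×107 + 19×62
  = 19×169 − 30×107
  = −30×276 + 49×169
  = 49×4585 − 814×276
  = −814×4861 + 863×4585
So 4585⁻¹ ≡ 863 (mod 4861).

863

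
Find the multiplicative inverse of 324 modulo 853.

724

853 = 2×324 + 205
324 = 1×205 + 119
205 = 1×119 + 86
119 = 1×86 + 33
86 = 2×33 + 20
33 = 1×20 + 13
20 = 1×13 + 7
13 = 1×7 + 6
7 = 1×6 + 1
6 = 6×1 + 0
gcd(324, 853) = 1, so the inverse exists.
Bézout: 1 = 49×853 − 129×324.
So 324⁻¹ ≡ −129 ≡ 724 (mod 853).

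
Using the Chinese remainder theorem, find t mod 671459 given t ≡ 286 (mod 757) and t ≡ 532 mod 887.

556681

757⁻¹ mod 887: 757*771 ≡ 1 (mod 887), so 757⁻¹ ≡ 771.
t = 286 + 757*((532 − 286)*771 mod 887) = 286 + 757*735 = 556681.
Check: 556681 mod 757 = 286, 556681 mod 887 = 532. ✓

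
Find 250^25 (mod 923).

25 in binary is 11001, i.e. 25 = 16 + 8 + 1.
250^1 ≡ 250 (mod 923)
250^2 ≡ 250^2 = 62500 ≡ 659 (mod 923)
250^4 ≡ 659^2 = 434281 ≡ 471 (mod 923)
250^8 ≡ 471^2 = 221841 ≡ 321 (mod 923)
250^16 ≡ 321^2 = 103041 ≡ 588 (mod 923)
250^25 = 250^16 × 250^8 × 250^1 ≡ 588 × 321 × 250 (mod 923).
Accumulate the product:
588 × 321 = 188748 ≡ 456
456 × 250 = 114000 ≡ 471

471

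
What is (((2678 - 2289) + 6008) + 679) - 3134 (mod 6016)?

2678 - 2289 = 389
389 + 6008 = 6397 ≡ 381 (mod 6016)
381 + 679 = 1060
1060 - 3134 = -2074 ≡ 3942 (mod 6016)

3942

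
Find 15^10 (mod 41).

Compute successive squares:
10 in binary is 1010, i.e. 10 = 8 + 2.
15^1 ≡ 15 (mod 41)
15^2 ≡ 15^2 = 225 ≡ 20 (mod 41)
15^4 ≡ 20^2 = 400 ≡ 31 (mod 41)
15^8 ≡ 31^2 = 961 ≡ 18 (mod 41)
15^10 = 15^8 × 15^2 ≡ 18 × 20 (mod 41).
18 × 20 = 360 ≡ 32 (mod 41).

32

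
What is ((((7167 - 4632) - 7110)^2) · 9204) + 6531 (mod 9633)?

5595

7167 - 4632 = 2535
2535 - 7110 = -4575 ≡ 5058 (mod 9633)
(5058)^2 ≡ 7749 (mod 9633)
7749 · 9204 = 71321796 ≡ 8697 (mod 9633)
8697 + 6531 = 15228 ≡ 5595 (mod 9633)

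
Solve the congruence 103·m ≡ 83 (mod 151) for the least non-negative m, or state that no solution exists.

14

gcd(103, 151) = 1, so a unique solution mod 151 exists.
103⁻¹ ≡ 22 (mod 151).
m ≡ 22·83 ≡ 14 (mod 151).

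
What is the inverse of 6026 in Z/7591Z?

By the extended Euclidean algorithm:
7591 = 1*6026 + 1565
6026 = 3*1565 + 1331
1565 = 1*1331 + 234
1331 = 5*234 + 161
234 = 1*161 + 73
161 = 2*73 + 15
73 = 4*15 + 13
15 = 1*13 + 2
13 = 6*2 + 1
2 = 2*1 + 0
gcd(6026, 7591) = 1, so the inverse exists.
Back-substitute for 1:
1 = 1*13 − 6*2
  = −6*15 + 7*13
  = 7*73 − 34*15
  = −34*161 + 75*73
  = 75*234 − 109*161
  = −109*1331 + 620*234
  = 620*1565 − 729*1331
  = −729*6026 + 2807*1565
  = 2807*7591 − 3536*6026
So 6026⁻¹ ≡ −3536 ≡ 4055 (mod 7591).

4055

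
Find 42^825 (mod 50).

825 in binary is 1100111001, i.e. 825 = 512 + 256 + 32 + 16 + 8 + 1.
42^1 ≡ 42 (mod 50)
42^2 ≡ 42^2 = 1764 ≡ 14 (mod 50)
42^4 ≡ 14^2 = 196 ≡ 46 (mod 50)
42^8 ≡ 46^2 = 2116 ≡ 16 (mod 50)
42^16 ≡ 16^2 = 256 ≡ 6 (mod 50)
42^32 ≡ 6^2 = 36 (mod 50)
42^64 ≡ 36^2 = 1296 ≡ 46 (mod 50)
42^128 ≡ 46^2 = 2116 ≡ 16 (mod 50)
42^256 ≡ 16^2 = 256 ≡ 6 (mod 50)
42^512 ≡ 6^2 = 36 (mod 50)
42^825 = 42^512 * 42^256 * 42^32 * 42^16 * 42^8 * 42^1 ≡ 36 * 6 * 36 * 6 * 16 * 42 (mod 50).
Accumulate the product:
36 * 6 = 216 ≡ 16
16 * 36 = 576 ≡ 26
26 * 6 = 156 ≡ 6
6 * 16 = 96 ≡ 46
46 * 42 = 1932 ≡ 32

32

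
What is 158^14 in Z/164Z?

Using repeated squaring:
14 in binary is 1110, i.e. 14 = 8 + 4 + 2.
158^1 ≡ 158 (mod 164)
158^2 ≡ 158^2 = 24964 ≡ 36 (mod 164)
158^4 ≡ 36^2 = 1296 ≡ 148 (mod 164)
158^8 ≡ 148^2 = 21904 ≡ 92 (mod 164)
158^14 = 158^8 * 158^4 * 158^2 ≡ 92 * 148 * 36 (mod 164).
Accumulate the product:
92 * 148 = 13616 ≡ 4
4 * 36 = 144

144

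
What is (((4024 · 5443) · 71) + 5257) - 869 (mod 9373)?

7457

4024 · 5443 = 21902632 ≡ 7304 (mod 9373)
7304 · 71 = 518584 ≡ 3069 (mod 9373)
3069 + 5257 = 8326
8326 - 869 = 7457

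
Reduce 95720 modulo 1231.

933

95720 = 77×1231 + 933, so 95720 ≡ 933 (mod 1231).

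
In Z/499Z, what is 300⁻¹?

Apply the Euclidean algorithm and back-substitute:
499 = 1*300 + 199
300 = 1*199 + 101
199 = 1*101 + 98
101 = 1*98 + 3
98 = 32*3 + 2
3 = 1*2 + 1
2 = 2*1 + 0
gcd(300, 499) = 1, so the inverse exists.
Bézout: 1 = −101*499 + 168*300.
So 300⁻¹ ≡ 168 (mod 499).

168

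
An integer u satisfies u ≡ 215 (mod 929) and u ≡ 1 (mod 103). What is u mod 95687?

92186

929⁻¹ mod 103: 929·52 ≡ 1 (mod 103), so 929⁻¹ ≡ 52.
u = 215 + 929·((1 − 215)·52 mod 103) = 215 + 929·99 = 92186.
Check: 92186 mod 929 = 215, 92186 mod 103 = 1. ✓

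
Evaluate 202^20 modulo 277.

248

Compute successive squares:
202^1 ≡ 202 (mod 277)
202^2 ≡ 202^2 = 40804 ≡ 85 (mod 277)
202^4 ≡ 85^2 = 7225 ≡ 23 (mod 277)
202^8 ≡ 23^2 = 529 ≡ 252 (mod 277)
202^16 ≡ 252^2 = 63504 ≡ 71 (mod 277)
202^20 = 202^16 · 202^4 ≡ 71 · 23 (mod 277).
71 · 23 = 1633 ≡ 248 (mod 277).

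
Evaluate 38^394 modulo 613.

25

Compute successive squares:
394 in binary is 110001010, i.e. 394 = 256 + 128 + 8 + 2.
38^1 ≡ 38 (mod 613)
38^2 ≡ 38^2 = 1444 ≡ 218 (mod 613)
38^4 ≡ 218^2 = 47524 ≡ 323 (mod 613)
38^8 ≡ 323^2 = 104329 ≡ 119 (mod 613)
38^16 ≡ 119^2 = 14161 ≡ 62 (mod 613)
38^32 ≡ 62^2 = 3844 ≡ 166 (mod 613)
38^64 ≡ 166^2 = 27556 ≡ 584 (mod 613)
38^128 ≡ 584^2 = 341056 ≡ 228 (mod 613)
38^256 ≡ 228^2 = 51984 ≡ 492 (mod 613)
38^394 = 38^256 · 38^128 · 38^8 · 38^2 ≡ 492 · 228 · 119 · 218 (mod 613).
Accumulate the product:
492 · 228 = 112176 ≡ 610
610 · 119 = 72590 ≡ 256
256 · 218 = 55808 ≡ 25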